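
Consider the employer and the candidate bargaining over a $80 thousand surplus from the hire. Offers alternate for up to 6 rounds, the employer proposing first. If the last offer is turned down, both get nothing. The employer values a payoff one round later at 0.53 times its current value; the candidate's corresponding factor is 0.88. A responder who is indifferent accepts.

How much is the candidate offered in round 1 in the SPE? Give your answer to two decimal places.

Round 6 (the candidate proposes): the employer will accept anything ≥ 0, so the candidate offers 0 and keeps 80.
Round 5 (the employer proposes): the candidate can get 80 next round, worth 0.88 × 80 = 70.4 now; the employer offers that and keeps 9.6.
Round 4 (the candidate proposes): the employer can get 9.6 next round, worth 0.53 × 9.6 = 5.088 now; the candidate offers that and keeps 74.912.
Round 3 (the employer proposes): the candidate can get 74.912 next round, worth 0.88 × 74.912 = 65.92256 now. The employer offers 65.92256 and keeps 80 − 65.92256 = 14.07744.
Round 2 (the candidate proposes): the employer can get 14.07744 next round, worth 0.53 × 14.07744 = 7.4610432 now, so the candidate offers 7.4610432, keeping 72.5389568.
Round 1 (the employer proposes): the candidate can get 72.5389568 next round, worth 0.88 × 72.5389568 = 63.834281984 now; the employer offers that and keeps 16.165718016.

63.83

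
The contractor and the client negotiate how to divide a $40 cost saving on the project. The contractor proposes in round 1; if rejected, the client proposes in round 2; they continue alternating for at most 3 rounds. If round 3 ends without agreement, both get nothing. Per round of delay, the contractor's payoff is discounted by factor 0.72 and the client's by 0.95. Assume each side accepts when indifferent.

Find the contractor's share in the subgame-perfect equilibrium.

Solve by backward induction from round 3.
Round 3 (the contractor proposes): rejection yields 0 for the client; the contractor offers 0 and keeps 40.
Round 2 (the client proposes): the contractor can get 40 next round, worth 0.72 × 40 = 28.8 now. The client offers 28.8 and keeps 40 − 28.8 = 11.2.
Round 1 (the contractor proposes): the client can get 11.2 next round, worth 0.95 × 11.2 = 10.64 now. The contractor offers 10.64 and keeps 40 − 10.64 = 29.36.

29.36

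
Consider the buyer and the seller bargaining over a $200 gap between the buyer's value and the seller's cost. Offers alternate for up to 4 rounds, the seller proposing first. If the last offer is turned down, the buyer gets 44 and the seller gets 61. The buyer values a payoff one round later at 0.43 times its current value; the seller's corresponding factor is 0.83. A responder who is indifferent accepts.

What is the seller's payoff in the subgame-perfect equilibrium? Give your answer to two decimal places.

Round 4 (the buyer proposes): the seller gets 61 if talks fail, so the buyer offers 61 and keeps 139.
Round 3 (the seller proposes): the buyer can get 139 next round, worth 0.43 × 139 = 59.77 now. The seller offers 59.77 and keeps 200 − 59.77 = 140.23.
Round 2 (the buyer proposes): the seller can get 140.23 next round, worth 0.83 × 140.23 = 116.3909 now, so the buyer offers 116.3909, keeping 83.6091.
Round 1 (the seller proposes): the buyer can get 83.6091 next round, worth 0.43 × 83.6091 = 35.951913 now; the seller offers that and keeps 164.048087.

164.05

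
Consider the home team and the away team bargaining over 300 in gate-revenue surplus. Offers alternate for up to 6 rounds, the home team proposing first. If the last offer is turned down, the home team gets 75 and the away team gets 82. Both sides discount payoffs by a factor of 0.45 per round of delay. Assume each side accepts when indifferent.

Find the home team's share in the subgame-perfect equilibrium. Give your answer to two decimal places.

206.56

Round 6 (the away team proposes): the home team gets 75 if talks fail, so the away team offers 75 and keeps 225.
Round 5 (the home team proposes): the away team can get 225 next round, worth 0.45 × 225 = 101.25 now. The home team offers 101.25 and keeps 300 − 101.25 = 198.75.
Round 4 (the away team proposes): the home team can get 198.75 next round, worth 0.45 × 198.75 = 89.4375 now. The away team offers 89.4375 and keeps 300 − 89.4375 = 210.5625.
Round 3 (the home team proposes): the away team can get 210.5625 next round, worth 0.45 × 210.5625 = 94.753125 now. The home team offers 94.753125 and keeps 300 − 94.753125 = 205.246875.
Round 2 (the away team proposes): the home team can get 205.246875 next round, worth 0.45 × 205.246875 = 92.36109375 now; the away team offers that and keeps 207.63890625.
Round 1 (the home team proposes): the away team can get 207.63890625 next round, worth 0.45 × 207.63890625 = 93.4375078125 now, so the home team offers 93.4375078125, keeping 206.5624921875.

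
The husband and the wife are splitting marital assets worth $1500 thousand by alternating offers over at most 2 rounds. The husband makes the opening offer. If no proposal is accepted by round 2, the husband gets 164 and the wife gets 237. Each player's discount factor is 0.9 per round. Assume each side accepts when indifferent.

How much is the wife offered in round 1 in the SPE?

Round 2 (the wife proposes): the husband gets 164 if talks fail, so the wife offers 164 and keeps 1336.
Round 1 (the husband proposes): the wife can get 1336 next round, worth 0.9 × 1336 = 1202.4 now, so the husband offers 1202.4, keeping 297.6.

1202.4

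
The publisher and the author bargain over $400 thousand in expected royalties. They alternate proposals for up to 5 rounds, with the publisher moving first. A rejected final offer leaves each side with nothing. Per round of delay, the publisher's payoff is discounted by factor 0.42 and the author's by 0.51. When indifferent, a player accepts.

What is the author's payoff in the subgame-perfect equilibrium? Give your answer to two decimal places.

Round 5 (the publisher proposes): the author will accept anything ≥ 0, so the publisher offers 0 and keeps 400.
Round 4 (the author proposes): the publisher can get 400 next round, worth 0.42 × 400 = 168 now. The author offers 168 and keeps 400 − 168 = 232.
Round 3 (the publisher proposes): the author can get 232 next round, worth 0.51 × 232 = 118.32 now, so the publisher offers 118.32, keeping 281.68.
Round 2 (the author proposes): the publisher can get 281.68 next round, worth 0.42 × 281.68 = 118.3056 now, so the author offers 118.3056, keeping 281.6944.
Round 1 (the publisher proposes): the author can get 281.6944 next round, worth 0.51 × 281.6944 = 143.664144 now. The publisher offers 143.664144 and keeps 400 − 143.664144 = 256.335856.

143.66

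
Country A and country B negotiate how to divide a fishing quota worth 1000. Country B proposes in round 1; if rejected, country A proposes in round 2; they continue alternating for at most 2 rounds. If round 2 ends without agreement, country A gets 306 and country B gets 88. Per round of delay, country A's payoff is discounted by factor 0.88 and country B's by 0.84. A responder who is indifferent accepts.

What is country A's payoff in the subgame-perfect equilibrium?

802.56

By backward induction:
Round 2 (country A proposes): country B gets 88 if talks fail, so country A offers 88 and keeps 912.
Round 1 (country B proposes): country A can get 912 next round, worth 0.88 × 912 = 802.56 now; country B offers that and keeps 197.44.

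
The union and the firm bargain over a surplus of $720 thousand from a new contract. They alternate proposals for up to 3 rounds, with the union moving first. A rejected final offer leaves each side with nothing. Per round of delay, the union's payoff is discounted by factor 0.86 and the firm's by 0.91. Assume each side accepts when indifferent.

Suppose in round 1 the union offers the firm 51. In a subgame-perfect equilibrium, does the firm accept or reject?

Round 3 (the union proposes): rejection yields 0 for the firm; the union offers 0 and keeps 720.
Round 2 (the firm proposes): the union can get 720 next round, worth 0.86 × 720 = 619.2 now; the firm offers that and keeps 100.8.
So by rejecting in round 1, the firm gets 100.8 next round, worth 0.91 × 100.8 = 91.728 now.
Offer 51 < 91.728, so the firm rejects.

Reject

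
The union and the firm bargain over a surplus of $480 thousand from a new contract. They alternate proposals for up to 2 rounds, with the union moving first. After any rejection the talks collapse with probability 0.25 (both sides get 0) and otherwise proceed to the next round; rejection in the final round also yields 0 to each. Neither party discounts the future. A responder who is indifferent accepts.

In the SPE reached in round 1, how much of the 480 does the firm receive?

360

By backward induction:
Round 2 (the firm proposes): rejection yields 0 for the union; the firm offers 0 and keeps 480.
Round 1 (the union proposes): rejecting gives the firm an expected 0.75 × 480 = 360; the union offers that and keeps 120.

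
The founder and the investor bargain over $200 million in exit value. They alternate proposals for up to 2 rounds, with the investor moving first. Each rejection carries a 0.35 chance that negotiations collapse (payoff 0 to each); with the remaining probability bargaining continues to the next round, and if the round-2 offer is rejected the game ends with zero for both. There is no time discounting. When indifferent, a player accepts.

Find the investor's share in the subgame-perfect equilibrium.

Round 2 (the founder proposes): the investor will accept anything ≥ 0, so the founder offers 0 and keeps 200.
Round 1 (the investor proposes): rejecting gives the founder an expected 0.65 × 200 = 130, so the investor offers 130, keeping 70.

70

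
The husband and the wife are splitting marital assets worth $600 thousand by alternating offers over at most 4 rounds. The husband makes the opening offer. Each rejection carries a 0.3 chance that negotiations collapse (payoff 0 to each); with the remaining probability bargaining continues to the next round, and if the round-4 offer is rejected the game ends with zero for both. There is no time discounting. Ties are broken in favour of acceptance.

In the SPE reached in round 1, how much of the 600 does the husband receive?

Round 4 (the wife proposes): the husband will accept anything ≥ 0, so the wife offers 0 and keeps 600.
Round 3 (the husband proposes): rejecting gives the wife an expected 0.7 × 600 = 420. The husband offers 420 and keeps 600 − 420 = 180.
Round 2 (the wife proposes): rejecting gives the husband an expected 0.7 × 180 = 126, so the wife offers 126, keeping 474.
Round 1 (the husband proposes): rejecting gives the wife an expected 0.7 × 474 = 331.8, so the husband offers 331.8, keeping 268.2.

268.2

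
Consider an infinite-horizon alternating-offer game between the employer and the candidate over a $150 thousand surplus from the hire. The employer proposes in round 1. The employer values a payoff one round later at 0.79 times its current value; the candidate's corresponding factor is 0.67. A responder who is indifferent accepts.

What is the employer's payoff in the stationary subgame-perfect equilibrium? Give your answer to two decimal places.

105.16

Let x be the employer's share when the employer proposes and y be the candidate's share when the candidate proposes.
The candidate accepts iff offered ≥ 0.67·y, so x = 150 − 0.67y. Symmetrically y = 150 − 0.79x.
Substituting: x = 150 − 0.67(150 − 0.79x), giving x(1 − 0.79·0.67) = 150(1 − 0.67).
So x = 150 × 0.33 / 0.4707 ≈ 105.1625, and the candidate receives 150 − x ≈ 44.8375.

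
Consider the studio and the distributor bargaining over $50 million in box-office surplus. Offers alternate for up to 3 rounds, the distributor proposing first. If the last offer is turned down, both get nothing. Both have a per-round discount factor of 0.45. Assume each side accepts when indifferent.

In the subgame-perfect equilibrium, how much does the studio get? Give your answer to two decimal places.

12.38

Work backward from the last round.
Round 3 (the distributor proposes): the studio will accept anything ≥ 0, so the distributor offers 0 and keeps 50.
Round 2 (the studio proposes): the distributor can get 50 next round, worth 0.45 × 50 = 22.5 now, so the studio offers 22.5, keeping 27.5.
Round 1 (the distributor proposes): the studio can get 27.5 next round, worth 0.45 × 27.5 = 12.375 now; the distributor offers that and keeps 37.625.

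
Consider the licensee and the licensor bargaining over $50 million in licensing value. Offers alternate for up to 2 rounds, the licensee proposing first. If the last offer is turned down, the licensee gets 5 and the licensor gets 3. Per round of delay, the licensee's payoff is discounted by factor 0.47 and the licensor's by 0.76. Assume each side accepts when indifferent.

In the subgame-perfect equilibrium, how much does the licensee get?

15.8

Round 2 (the licensor proposes): the licensee gets 5 if talks fail, so the licensor offers 5 and keeps 45.
Round 1 (the licensee proposes): the licensor can get 45 next round, worth 0.76 × 45 = 34.2 now; the licensee offers that and keeps 15.8.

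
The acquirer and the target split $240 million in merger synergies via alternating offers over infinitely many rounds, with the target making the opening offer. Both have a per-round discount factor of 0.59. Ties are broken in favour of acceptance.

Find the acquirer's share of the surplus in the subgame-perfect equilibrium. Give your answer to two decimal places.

89.06

When the target proposes, the acquirer accepts any offer worth at least 0.59 times what the acquirer would get by proposing next round; and vice versa.
This gives x = 240 − 0.59y and y = 240 − 0.59x, where x and y are each side's share when it proposes.
Hence (1 − 0.59·0.59)x = 240(1 − 0.59), i.e. 0.6519·x = 98.4.
x ≈ 150.9434; the acquirer's share is 240 − x ≈ 89.0566.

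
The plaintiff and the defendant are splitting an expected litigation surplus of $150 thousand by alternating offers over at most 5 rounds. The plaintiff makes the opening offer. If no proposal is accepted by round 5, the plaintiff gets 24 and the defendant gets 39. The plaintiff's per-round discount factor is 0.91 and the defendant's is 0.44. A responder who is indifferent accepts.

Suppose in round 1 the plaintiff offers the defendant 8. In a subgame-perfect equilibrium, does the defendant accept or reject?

Reject

Round 5 (the plaintiff proposes): the defendant gets 39 if talks fail, so the plaintiff offers 39 and keeps 111.
Round 4 (the defendant proposes): the plaintiff can get 111 next round, worth 0.91 × 111 = 101.01 now; the defendant offers that and keeps 48.99.
Round 3 (the plaintiff proposes): the defendant can get 48.99 next round, worth 0.44 × 48.99 = 21.5556 now, so the plaintiff offers 21.5556, keeping 128.4444.
Round 2 (the defendant proposes): the plaintiff can get 128.4444 next round, worth 0.91 × 128.4444 = 116.884404 now, so the defendant offers 116.884404, keeping 33.115596.
So by rejecting in round 1, the defendant gets 33.115596 next round, worth 0.44 × 33.115596 = 14.57086224 now.
Offer 8 < 14.57086224, so the defendant rejects.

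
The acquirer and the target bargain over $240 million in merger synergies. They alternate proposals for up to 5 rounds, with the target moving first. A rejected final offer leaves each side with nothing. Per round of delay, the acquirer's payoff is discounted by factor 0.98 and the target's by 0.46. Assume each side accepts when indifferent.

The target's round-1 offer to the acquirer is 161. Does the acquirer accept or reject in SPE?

Reject

Round 5 (the target proposes): rejection yields 0 for the acquirer; the target offers 0 and keeps 240.
Round 4 (the acquirer proposes): the target can get 240 next round, worth 0.46 × 240 = 110.4 now. The acquirer offers 110.4 and keeps 240 − 110.4 = 129.6.
Round 3 (the target proposes): the acquirer can get 129.6 next round, worth 0.98 × 129.6 = 127.008 now. The target offers 127.008 and keeps 240 − 127.008 = 112.992.
Round 2 (the acquirer proposes): the target can get 112.992 next round, worth 0.46 × 112.992 = 51.97632 now; the acquirer offers that and keeps 188.02368.
So by rejecting in round 1, the acquirer gets 188.02368 next round, worth 0.98 × 188.02368 = 184.2632064 now.
Offer 161 < 184.2632064, so the acquirer rejects.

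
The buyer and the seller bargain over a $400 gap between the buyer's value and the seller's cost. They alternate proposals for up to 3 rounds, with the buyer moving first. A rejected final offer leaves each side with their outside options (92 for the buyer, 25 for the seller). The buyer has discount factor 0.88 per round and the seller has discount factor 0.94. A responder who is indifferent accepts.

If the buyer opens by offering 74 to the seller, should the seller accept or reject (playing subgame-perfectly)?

Accept

Round 3 (the buyer proposes): the seller gets 25 if talks fail, so the buyer offers 25 and keeps 375.
Round 2 (the seller proposes): the buyer can get 375 next round, worth 0.88 × 375 = 330 now, so the seller offers 330, keeping 70.
So by rejecting in round 1, the seller gets 70 next round, worth 0.94 × 70 = 65.8 now.
Offer 74 ≥ 65.8, so the seller accepts.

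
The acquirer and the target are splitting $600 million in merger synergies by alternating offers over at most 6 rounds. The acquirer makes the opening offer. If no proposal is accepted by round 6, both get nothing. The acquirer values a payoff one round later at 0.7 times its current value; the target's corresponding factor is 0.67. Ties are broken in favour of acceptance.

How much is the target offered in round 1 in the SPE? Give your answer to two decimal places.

Round 6 (the target proposes): the acquirer will accept anything ≥ 0, so the target offers 0 and keeps 600.
Round 5 (the acquirer proposes): the target can get 600 next round, worth 0.67 × 600 = 402 now; the acquirer offers that and keeps 198.
Round 4 (the target proposes): the acquirer can get 198 next round, worth 0.7 × 198 = 138.6 now, so the target offers 138.6, keeping 461.4.
Round 3 (the acquirer proposes): the target can get 461.4 next round, worth 0.67 × 461.4 = 309.138 now, so the acquirer offers 309.138, keeping 290.862.
Round 2 (the target proposes): the acquirer can get 290.862 next round, worth 0.7 × 290.862 = 203.6034 now; the target offers that and keeps 396.3966.
Round 1 (the acquirer proposes): the target can get 396.3966 next round, worth 0.67 × 396.3966 = 265.585722 now, so the acquirer offers 265.585722, keeping 334.414278.

265.59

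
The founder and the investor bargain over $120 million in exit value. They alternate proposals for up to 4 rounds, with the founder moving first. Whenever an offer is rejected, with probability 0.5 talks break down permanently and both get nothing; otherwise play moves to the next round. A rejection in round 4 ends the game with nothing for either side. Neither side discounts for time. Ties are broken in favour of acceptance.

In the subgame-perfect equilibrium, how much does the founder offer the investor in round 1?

45

By backward induction:
Round 4 (the investor proposes): rejection yields 0 for the founder; the investor offers 0 and keeps 120.
Round 3 (the founder proposes): rejecting gives the investor an expected 0.5 × 120 = 60, so the founder offers 60, keeping 60.
Round 2 (the investor proposes): rejecting gives the founder an expected 0.5 × 60 = 30, so the investor offers 30, keeping 90.
Round 1 (the founder proposes): rejecting gives the investor an expected 0.5 × 90 = 45, so the founder offers 45, keeping 75.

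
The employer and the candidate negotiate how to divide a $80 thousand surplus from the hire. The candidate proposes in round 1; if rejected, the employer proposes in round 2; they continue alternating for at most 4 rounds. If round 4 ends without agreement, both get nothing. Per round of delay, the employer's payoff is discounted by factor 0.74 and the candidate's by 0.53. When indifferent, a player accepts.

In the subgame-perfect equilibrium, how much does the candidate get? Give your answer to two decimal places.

Round 4 (the employer proposes): the candidate will accept anything ≥ 0, so the employer offers 0 and keeps 80.
Round 3 (the candidate proposes): the employer can get 80 next round, worth 0.74 × 80 = 59.2 now. The candidate offers 59.2 and keeps 80 − 59.2 = 20.8.
Round 2 (the employer proposes): the candidate can get 20.8 next round, worth 0.53 × 20.8 = 11.024 now, so the employer offers 11.024, keeping 68.976.
Round 1 (the candidate proposes): the employer can get 68.976 next round, worth 0.74 × 68.976 = 51.04224 now, so the candidate offers 51.04224, keeping 28.95776.

28.96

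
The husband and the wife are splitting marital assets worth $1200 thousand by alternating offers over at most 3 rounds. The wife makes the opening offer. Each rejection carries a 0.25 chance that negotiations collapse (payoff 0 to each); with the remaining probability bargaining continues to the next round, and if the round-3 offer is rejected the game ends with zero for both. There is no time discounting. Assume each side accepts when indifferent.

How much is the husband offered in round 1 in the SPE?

225

Round 3 (the wife proposes): the husband will accept anything ≥ 0, so the wife offers 0 and keeps 1200.
Round 2 (the husband proposes): rejecting gives the wife an expected 0.75 × 1200 = 900; the husband offers that and keeps 300.
Round 1 (the wife proposes): rejecting gives the husband an expected 0.75 × 300 = 225. The wife offers 225 and keeps 1200 − 225 = 975.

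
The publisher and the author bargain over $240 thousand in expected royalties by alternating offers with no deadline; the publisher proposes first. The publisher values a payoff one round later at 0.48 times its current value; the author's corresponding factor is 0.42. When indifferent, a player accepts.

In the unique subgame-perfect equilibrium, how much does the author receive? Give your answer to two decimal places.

In a stationary SPE each proposer offers the other exactly their discounted continuation value.
If the publisher keeps x when proposing and the author keeps y when proposing, then x = 240 − 0.42y and y = 240 − 0.48x.
Solving: x = 240(1 − 0.42) / (1 − 0.48·0.42) = 139.2 / 0.7984 ≈ 174.3487.
The author gets 240 − 174.3487 ≈ 65.6513.

65.65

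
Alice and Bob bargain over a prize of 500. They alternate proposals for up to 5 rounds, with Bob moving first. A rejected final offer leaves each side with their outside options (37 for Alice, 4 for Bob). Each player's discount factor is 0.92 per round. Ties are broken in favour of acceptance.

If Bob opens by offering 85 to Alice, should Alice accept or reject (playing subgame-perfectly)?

Reject

Round 5 (Bob proposes): Alice gets 37 if talks fail, so Bob offers 37 and keeps 463.
Round 4 (Alice proposes): Bob can get 463 next round, worth 0.92 × 463 = 425.96 now. Alice offers 425.96 and keeps 500 − 425.96 = 74.04.
Round 3 (Bob proposes): Alice can get 74.04 next round, worth 0.92 × 74.04 = 68.1168 now, so Bob offers 68.1168, keeping 431.8832.
Round 2 (Alice proposes): Bob can get 431.8832 next round, worth 0.92 × 431.8832 = 397.332544 now; Alice offers that and keeps 102.667456.
So by rejecting in round 1, Alice gets 102.667456 next round, worth 0.92 × 102.667456 = 94.45405952 now.
Offer 85 < 94.45405952, so Alice rejects.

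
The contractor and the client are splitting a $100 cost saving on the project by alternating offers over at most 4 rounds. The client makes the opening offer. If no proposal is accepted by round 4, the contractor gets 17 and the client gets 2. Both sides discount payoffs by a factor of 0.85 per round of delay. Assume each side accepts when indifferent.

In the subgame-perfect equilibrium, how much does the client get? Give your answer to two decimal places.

27.07

Round 4 (the contractor proposes): the client gets 2 if talks fail, so the contractor offers 2 and keeps 98.
Round 3 (the client proposes): the contractor can get 98 next round, worth 0.85 × 98 = 83.3 now, so the client offers 83.3, keeping 16.7.
Round 2 (the contractor proposes): the client can get 16.7 next round, worth 0.85 × 16.7 = 14.195 now. The contractor offers 14.195 and keeps 100 − 14.195 = 85.805.
Round 1 (the client proposes): the contractor can get 85.805 next round, worth 0.85 × 85.805 = 72.93425 now, so the client offers 72.93425, keeping 27.06575.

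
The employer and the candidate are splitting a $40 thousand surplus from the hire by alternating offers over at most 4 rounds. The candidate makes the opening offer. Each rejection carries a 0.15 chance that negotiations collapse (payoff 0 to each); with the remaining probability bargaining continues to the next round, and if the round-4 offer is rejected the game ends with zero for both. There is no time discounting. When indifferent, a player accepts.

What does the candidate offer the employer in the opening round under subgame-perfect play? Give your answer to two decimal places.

Round 4 (the employer proposes): the candidate will accept anything ≥ 0, so the employer offers 0 and keeps 40.
Round 3 (the candidate proposes): rejecting gives the employer an expected 0.85 × 40 = 34, so the candidate offers 34, keeping 6.
Round 2 (the employer proposes): rejecting gives the candidate an expected 0.85 × 6 = 5.1, so the employer offers 5.1, keeping 34.9.
Round 1 (the candidate proposes): rejecting gives the employer an expected 0.85 × 34.9 = 29.665, so the candidate offers 29.665, keeping 10.335.

29.67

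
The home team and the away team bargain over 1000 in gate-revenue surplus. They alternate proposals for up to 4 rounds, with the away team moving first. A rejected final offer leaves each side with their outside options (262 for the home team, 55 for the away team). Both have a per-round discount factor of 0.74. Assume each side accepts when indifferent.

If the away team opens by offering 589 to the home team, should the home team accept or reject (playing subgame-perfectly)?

Round 4 (the home team proposes): the away team gets 55 if talks fail, so the home team offers 55 and keeps 945.
Round 3 (the away team proposes): the home team can get 945 next round, worth 0.74 × 945 = 699.3 now. The away team offers 699.3 and keeps 1000 − 699.3 = 300.7.
Round 2 (the home team proposes): the away team can get 300.7 next round, worth 0.74 × 300.7 = 222.518 now. The home team offers 222.518 and keeps 1000 − 222.518 = 777.482.
So by rejecting in round 1, the home team gets 777.482 next round, worth 0.74 × 777.482 = 575.33668 now.
Offer 589 ≥ 575.33668, so the home team accepts.

Accept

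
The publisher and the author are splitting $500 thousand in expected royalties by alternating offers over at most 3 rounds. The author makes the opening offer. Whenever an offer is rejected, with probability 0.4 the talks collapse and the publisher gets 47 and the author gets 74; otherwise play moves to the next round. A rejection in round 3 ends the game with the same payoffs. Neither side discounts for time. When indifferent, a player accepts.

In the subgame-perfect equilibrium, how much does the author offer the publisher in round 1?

Round 3 (the author proposes): the publisher gets 47 if talks fail, so the author offers 47 and keeps 453.
Round 2 (the publisher proposes): rejecting gives the author an expected 0.6 × 453 + 0.4 × 74 = 301.4; the publisher offers that and keeps 198.6.
Round 1 (the author proposes): rejecting gives the publisher an expected 0.6 × 198.6 + 0.4 × 47 = 137.96; the author offers that and keeps 362.04.

137.96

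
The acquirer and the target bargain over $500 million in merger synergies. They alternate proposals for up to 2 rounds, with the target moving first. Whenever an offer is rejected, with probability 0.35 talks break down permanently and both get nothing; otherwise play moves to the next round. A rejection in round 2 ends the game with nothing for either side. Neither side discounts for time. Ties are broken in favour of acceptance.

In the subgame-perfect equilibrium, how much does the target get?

175

By backward induction:
Round 2 (the acquirer proposes): rejection yields 0 for the target; the acquirer offers 0 and keeps 500.
Round 1 (the target proposes): rejecting gives the acquirer an expected 0.65 × 500 = 325, so the target offers 325, keeping 175.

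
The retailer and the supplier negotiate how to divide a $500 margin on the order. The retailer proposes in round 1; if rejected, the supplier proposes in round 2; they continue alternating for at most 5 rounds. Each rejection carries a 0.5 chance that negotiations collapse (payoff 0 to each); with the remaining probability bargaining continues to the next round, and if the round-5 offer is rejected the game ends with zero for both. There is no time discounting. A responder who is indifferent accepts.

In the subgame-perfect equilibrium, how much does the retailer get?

Round 5 (the retailer proposes): the supplier will accept anything ≥ 0, so the retailer offers 0 and keeps 500.
Round 4 (the supplier proposes): rejecting gives the retailer an expected 0.5 × 500 = 250. The supplier offers 250 and keeps 500 − 250 = 250.
Round 3 (the retailer proposes): rejecting gives the supplier an expected 0.5 × 250 = 125; the retailer offers that and keeps 375.
Round 2 (the supplier proposes): rejecting gives the retailer an expected 0.5 × 375 = 187.5; the supplier offers that and keeps 312.5.
Round 1 (the retailer proposes): rejecting gives the supplier an expected 0.5 × 312.5 = 156.25, so the retailer offers 156.25, keeping 343.75.

343.75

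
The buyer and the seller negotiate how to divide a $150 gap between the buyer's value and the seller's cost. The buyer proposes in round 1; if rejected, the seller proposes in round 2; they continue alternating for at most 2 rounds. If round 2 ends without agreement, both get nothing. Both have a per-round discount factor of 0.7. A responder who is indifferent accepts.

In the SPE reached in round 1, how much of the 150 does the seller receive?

Round 2 (the seller proposes): the buyer will accept anything ≥ 0, so the seller offers 0 and keeps 150.
Round 1 (the buyer proposes): the seller can get 150 next round, worth 0.7 × 150 = 105 now. The buyer offers 105 and keeps 150 − 105 = 45.

105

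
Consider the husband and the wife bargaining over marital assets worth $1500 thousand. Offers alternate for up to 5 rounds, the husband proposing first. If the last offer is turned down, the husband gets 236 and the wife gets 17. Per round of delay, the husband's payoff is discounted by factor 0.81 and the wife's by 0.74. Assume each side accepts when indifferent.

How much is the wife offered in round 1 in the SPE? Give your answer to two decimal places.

Solve by backward induction from round 5.
Round 5 (the husband proposes): the wife gets 17 if talks fail, so the husband offers 17 and keeps 1483.
Round 4 (the wife proposes): the husband can get 1483 next round, worth 0.81 × 1483 = 1201.23 now; the wife offers that and keeps 298.77.
Round 3 (the husband proposes): the wife can get 298.77 next round, worth 0.74 × 298.77 = 221.0898 now, so the husband offers 221.0898, keeping 1278.9102.
Round 2 (the wife proposes): the husband can get 1278.9102 next round, worth 0.81 × 1278.9102 = 1035.917262 now. The wife offers 1035.917262 and keeps 1500 − 1035.917262 = 464.082738.
Round 1 (the husband proposes): the wife can get 464.082738 next round, worth 0.74 × 464.082738 = 343.42122612 now. The husband offers 343.42122612 and keeps 1500 − 343.42122612 = 1156.57877388.

343.42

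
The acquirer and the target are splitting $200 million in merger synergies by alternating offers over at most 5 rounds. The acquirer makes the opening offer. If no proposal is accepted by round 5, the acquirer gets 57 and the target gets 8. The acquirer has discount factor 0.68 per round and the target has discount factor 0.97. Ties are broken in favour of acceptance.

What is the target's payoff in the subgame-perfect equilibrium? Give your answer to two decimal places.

106.51

Round 5 (the acquirer proposes): the target gets 8 if talks fail, so the acquirer offers 8 and keeps 192.
Round 4 (the target proposes): the acquirer can get 192 next round, worth 0.68 × 192 = 130.56 now; the target offers that and keeps 69.44.
Round 3 (the acquirer proposes): the target can get 69.44 next round, worth 0.97 × 69.44 = 67.3568 now, so the acquirer offers 67.3568, keeping 132.6432.
Round 2 (the target proposes): the acquirer can get 132.6432 next round, worth 0.68 × 132.6432 = 90.197376 now. The target offers 90.197376 and keeps 200 − 90.197376 = 109.802624.
Round 1 (the acquirer proposes): the target can get 109.802624 next round, worth 0.97 × 109.802624 = 106.50854528 now; the acquirer offers that and keeps 93.49145472.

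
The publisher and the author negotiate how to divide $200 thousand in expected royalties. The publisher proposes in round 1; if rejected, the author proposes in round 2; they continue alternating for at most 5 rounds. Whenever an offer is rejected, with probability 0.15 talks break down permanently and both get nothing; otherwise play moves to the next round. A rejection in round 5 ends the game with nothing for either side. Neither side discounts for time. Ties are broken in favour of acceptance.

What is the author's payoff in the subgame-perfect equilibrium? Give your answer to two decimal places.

Round 5 (the publisher proposes): rejection yields 0 for the author; the publisher offers 0 and keeps 200.
Round 4 (the author proposes): rejecting gives the publisher an expected 0.85 × 200 = 170, so the author offers 170, keeping 30.
Round 3 (the publisher proposes): rejecting gives the author an expected 0.85 × 30 = 25.5. The publisher offers 25.5 and keeps 200 − 25.5 = 174.5.
Round 2 (the author proposes): rejecting gives the publisher an expected 0.85 × 174.5 = 148.325. The author offers 148.325 and keeps 200 − 148.325 = 51.675.
Round 1 (the publisher proposes): rejecting gives the author an expected 0.85 × 51.675 = 43.92375, so the publisher offers 43.92375, keeping 156.07625.

43.92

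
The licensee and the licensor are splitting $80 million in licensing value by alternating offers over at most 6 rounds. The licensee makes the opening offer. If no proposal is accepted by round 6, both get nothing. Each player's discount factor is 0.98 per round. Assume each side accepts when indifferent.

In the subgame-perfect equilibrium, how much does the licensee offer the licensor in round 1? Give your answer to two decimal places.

Round 6 (the licensor proposes): the licensee will accept anything ≥ 0, so the licensor offers 0 and keeps 80.
Round 5 (the licensee proposes): the licensor can get 80 next round, worth 0.98 × 80 = 78.4 now; the licensee offers that and keeps 1.6.
Round 4 (the licensor proposes): the licensee can get 1.6 next round, worth 0.98 × 1.6 = 1.568 now, so the licensor offers 1.568, keeping 78.432.
Round 3 (the licensee proposes): the licensor can get 78.432 next round, worth 0.98 × 78.432 = 76.86336 now. The licensee offers 76.86336 and keeps 80 − 76.86336 = 3.13664.
Round 2 (the licensor proposes): the licensee can get 3.13664 next round, worth 0.98 × 3.13664 = 3.0739072 now, so the licensor offers 3.0739072, keeping 76.9260928.
Round 1 (the licensee proposes): the licensor can get 76.9260928 next round, worth 0.98 × 76.9260928 = 75.387570944 now, so the licensee offers 75.387570944, keeping 4.612429056.

75.39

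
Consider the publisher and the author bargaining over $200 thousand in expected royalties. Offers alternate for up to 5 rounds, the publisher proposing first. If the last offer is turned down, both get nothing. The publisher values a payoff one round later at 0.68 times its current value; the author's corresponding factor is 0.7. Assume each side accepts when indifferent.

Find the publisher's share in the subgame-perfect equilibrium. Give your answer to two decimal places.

Round 5 (the publisher proposes): rejection yields 0 for the author; the publisher offers 0 and keeps 200.
Round 4 (the author proposes): the publisher can get 200 next round, worth 0.68 × 200 = 136 now; the author offers that and keeps 64.
Round 3 (the publisher proposes): the author can get 64 next round, worth 0.7 × 64 = 44.8 now; the publisher offers that and keeps 155.2.
Round 2 (the author proposes): the publisher can get 155.2 next round, worth 0.68 × 155.2 = 105.536 now, so the author offers 105.536, keeping 94.464.
Round 1 (the publisher proposes): the author can get 94.464 next round, worth 0.7 × 94.464 = 66.1248 now; the publisher offers that and keeps 133.8752.

133.88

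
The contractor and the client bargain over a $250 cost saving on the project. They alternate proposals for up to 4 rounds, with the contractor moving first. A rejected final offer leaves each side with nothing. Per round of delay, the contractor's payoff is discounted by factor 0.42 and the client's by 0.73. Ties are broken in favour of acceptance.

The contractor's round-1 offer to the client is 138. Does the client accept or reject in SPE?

Round 4 (the client proposes): the contractor will accept anything ≥ 0, so the client offers 0 and keeps 250.
Round 3 (the contractor proposes): the client can get 250 next round, worth 0.73 × 250 = 182.5 now, so the contractor offers 182.5, keeping 67.5.
Round 2 (the client proposes): the contractor can get 67.5 next round, worth 0.42 × 67.5 = 28.35 now; the client offers that and keeps 221.65.
So by rejecting in round 1, the client gets 221.65 next round, worth 0.73 × 221.65 = 161.8045 now.
Offer 138 < 161.8045, so the client rejects.

Reject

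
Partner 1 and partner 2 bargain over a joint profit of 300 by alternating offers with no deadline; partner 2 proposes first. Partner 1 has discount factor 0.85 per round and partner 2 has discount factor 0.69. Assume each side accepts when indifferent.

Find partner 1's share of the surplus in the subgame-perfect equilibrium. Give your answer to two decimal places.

Let x be partner 2's share when partner 2 proposes and y be partner 1's share when partner 1 proposes.
Partner 1 accepts iff offered ≥ 0.85·y, so x = 300 − 0.85y. Symmetrically y = 300 − 0.69x.
Substituting: x = 300 − 0.85(300 − 0.69x), giving x(1 − 0.69·0.85) = 300(1 − 0.85).
So x = 300 × 0.15 / 0.4135 ≈ 108.8271, and partner 1 receives 300 − x ≈ 191.1729.

191.17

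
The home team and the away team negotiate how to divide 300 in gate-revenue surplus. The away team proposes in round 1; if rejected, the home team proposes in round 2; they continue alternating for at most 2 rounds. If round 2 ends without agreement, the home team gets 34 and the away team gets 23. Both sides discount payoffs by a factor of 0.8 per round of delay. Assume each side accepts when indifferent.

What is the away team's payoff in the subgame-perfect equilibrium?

Round 2 (the home team proposes): the away team gets 23 if talks fail, so the home team offers 23 and keeps 277.
Round 1 (the away team proposes): the home team can get 277 next round, worth 0.8 × 277 = 221.6 now, so the away team offers 221.6, keeping 78.4.

78.4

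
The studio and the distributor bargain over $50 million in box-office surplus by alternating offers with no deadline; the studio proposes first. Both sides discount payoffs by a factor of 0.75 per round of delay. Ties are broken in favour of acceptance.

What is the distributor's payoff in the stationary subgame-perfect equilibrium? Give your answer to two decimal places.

21.43

When the studio proposes, the distributor accepts any offer worth at least 0.75 times what the distributor would get by proposing next round; and vice versa.
This gives x = 50 − 0.75y and y = 50 − 0.75x, where x and y are each side's share when it proposes.
Hence (1 − 0.75·0.75)x = 50(1 − 0.75), i.e. 0.4375·x = 12.5.
x ≈ 28.5714; the distributor's share is 50 − x ≈ 21.4286.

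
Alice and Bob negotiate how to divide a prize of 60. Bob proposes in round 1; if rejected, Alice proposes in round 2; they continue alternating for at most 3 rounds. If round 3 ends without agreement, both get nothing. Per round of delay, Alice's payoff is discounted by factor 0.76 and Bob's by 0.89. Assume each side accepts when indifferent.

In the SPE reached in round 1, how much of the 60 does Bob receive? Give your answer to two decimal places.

Work backward from the last round.
Round 3 (Bob proposes): Alice will accept anything ≥ 0, so Bob offers 0 and keeps 60.
Round 2 (Alice proposes): Bob can get 60 next round, worth 0.89 × 60 = 53.4 now, so Alice offers 53.4, keeping 6.6.
Round 1 (Bob proposes): Alice can get 6.6 next round, worth 0.76 × 6.6 = 5.016 now; Bob offers that and keeps 54.984.

54.98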